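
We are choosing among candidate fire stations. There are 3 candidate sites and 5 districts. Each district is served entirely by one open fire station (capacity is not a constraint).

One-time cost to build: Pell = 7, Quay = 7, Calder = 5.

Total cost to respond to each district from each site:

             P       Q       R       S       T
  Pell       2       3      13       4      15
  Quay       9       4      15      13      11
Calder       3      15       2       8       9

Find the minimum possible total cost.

For any fixed open set, each district goes to its cheapest open site; total = fixed + service.
{Pell, Calder}: P→Pell 2, Q→Pell 3, R→Calder 2, S→Pell 4, T→Calder 9. Service 20; fixed 12; total 32.
{Quay, Calder}: P→Calder 3, Q→Quay 4, R→Calder 2, S→Calder 8, T→Calder 9. Service 26; fixed 12; total 38.
{Pell, Quay, Calder}: P→Pell 2, Q→Pell 3, R→Calder 2, S→Pell 4, T→Calder 9. Service 20; fixed 19; total 39.
{Calder}: service 37 + fixed 5 = 42
(All 7 nonempty subsets were checked; Pell and Calder is lowest.)

Minimum total cost: 32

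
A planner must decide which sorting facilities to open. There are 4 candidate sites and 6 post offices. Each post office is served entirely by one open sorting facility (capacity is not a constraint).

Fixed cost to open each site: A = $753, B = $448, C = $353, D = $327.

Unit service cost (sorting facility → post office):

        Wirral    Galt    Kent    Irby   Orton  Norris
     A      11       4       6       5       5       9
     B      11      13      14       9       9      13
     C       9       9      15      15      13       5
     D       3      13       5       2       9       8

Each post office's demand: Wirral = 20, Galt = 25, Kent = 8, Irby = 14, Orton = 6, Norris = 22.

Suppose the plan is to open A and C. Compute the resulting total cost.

Each post office is assigned to its cheapest site among the open ones.
{A, C}: Wirral→C 9·20=180, Galt→A 4·25=100, Kent→A 6·8=48, Irby→A 5·14=70, Orton→A 5·6=30, Norris→C 5·22=110. Service 538; fixed 1106; total 1644.

Total cost: 1644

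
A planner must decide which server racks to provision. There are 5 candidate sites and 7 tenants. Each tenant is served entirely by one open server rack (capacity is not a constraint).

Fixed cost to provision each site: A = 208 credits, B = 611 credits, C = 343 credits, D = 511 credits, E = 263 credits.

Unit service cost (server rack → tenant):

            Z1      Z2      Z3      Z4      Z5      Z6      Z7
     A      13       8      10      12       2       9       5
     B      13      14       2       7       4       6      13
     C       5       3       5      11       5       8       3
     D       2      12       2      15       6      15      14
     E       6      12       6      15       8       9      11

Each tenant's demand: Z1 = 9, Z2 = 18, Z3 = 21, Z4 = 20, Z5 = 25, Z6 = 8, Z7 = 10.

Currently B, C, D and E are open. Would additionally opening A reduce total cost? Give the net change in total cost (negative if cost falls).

Current service cost with {B, C, D, E}: 432.
Adding A: each tenant re-picks its cheapest; new service cost 382, saving 50.
Extra fixed cost: 208. Net change = 208 − 50 = 158.
(Totals: 2160 → 2318.)

No — net change +158 (cost rises by 158).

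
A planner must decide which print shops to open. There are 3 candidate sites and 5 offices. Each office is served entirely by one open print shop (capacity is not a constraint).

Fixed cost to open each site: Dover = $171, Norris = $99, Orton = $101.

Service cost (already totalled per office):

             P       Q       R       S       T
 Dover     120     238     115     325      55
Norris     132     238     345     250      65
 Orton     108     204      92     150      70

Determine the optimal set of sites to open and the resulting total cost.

Open Orton only; minimum total cost 725.

For any fixed open set, each office goes to its cheapest open site; total = fixed + service.
{Orton}: P→Orton 108, Q→Orton 204, R→Orton 92, S→Orton 150, T→Orton 70. Service 624; fixed 101; total 725.
{Norris, Orton}: P→Orton 108, Q→Orton 204, R→Orton 92, S→Orton 150, T→Norris 65. Service 619; fixed 200; total 819.
{Dover, Orton}: service 609 + fixed 272 = 881
{Dover, Norris, Orton}: service 609 + fixed 371 = 980
No other subset beats 725.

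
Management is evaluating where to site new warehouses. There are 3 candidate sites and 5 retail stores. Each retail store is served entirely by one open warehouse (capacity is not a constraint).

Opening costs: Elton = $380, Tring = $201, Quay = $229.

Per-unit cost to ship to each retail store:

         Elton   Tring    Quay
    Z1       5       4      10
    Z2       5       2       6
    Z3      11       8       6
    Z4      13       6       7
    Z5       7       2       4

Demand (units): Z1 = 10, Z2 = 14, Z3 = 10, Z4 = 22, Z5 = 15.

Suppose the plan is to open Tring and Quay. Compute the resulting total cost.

Total cost: 720

Each retail store is assigned to its cheapest site among the open ones.
{Tring, Quay}: Z1→Tring 4·10=40, Z2→Tring 2·14=28, Z3→Quay 6·10=60, Z4→Tring 6·22=132, Z5→Tring 2·15=30. Service 290; fixed 430; total 720.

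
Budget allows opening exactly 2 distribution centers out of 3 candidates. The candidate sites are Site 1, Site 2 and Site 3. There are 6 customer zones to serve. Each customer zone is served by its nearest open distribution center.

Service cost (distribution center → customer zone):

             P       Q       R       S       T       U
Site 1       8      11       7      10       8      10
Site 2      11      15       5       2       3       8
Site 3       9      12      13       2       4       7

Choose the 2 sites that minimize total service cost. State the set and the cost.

Choose Site 1 and Site 2; total service cost 37.

With exactly 2 open, each customer zone uses its cheapest among the chosen.
{Site 1, Site 2}: P→Site 1 8, Q→Site 1 11, R→Site 2 5, S→Site 2 2, T→Site 2 3, U→Site 2 8. Service cost 37.
{Site 2, Site 3}: service cost 38
{Site 1, Site 3}: service cost 39
Among all 3 size-2 choices, {Site 1, Site 2} is lowest.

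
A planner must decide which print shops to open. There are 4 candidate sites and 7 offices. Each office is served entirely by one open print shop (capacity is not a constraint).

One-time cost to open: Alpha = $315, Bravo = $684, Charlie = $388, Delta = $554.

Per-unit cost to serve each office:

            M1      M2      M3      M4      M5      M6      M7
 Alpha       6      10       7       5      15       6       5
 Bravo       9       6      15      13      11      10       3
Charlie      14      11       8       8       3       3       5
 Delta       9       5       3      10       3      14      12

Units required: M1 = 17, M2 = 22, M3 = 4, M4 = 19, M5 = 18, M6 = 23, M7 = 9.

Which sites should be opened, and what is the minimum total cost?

Open Alpha only; minimum total cost 1213.

For any fixed open set, each office goes to its cheapest open site; total = fixed + service.
{Alpha}: M1→Alpha 6·17=102, M2→Alpha 10·22=220, M3→Alpha 7·4=28, M4→Alpha 5·19=95, M5→Alpha 15·18=270, M6→Alpha 6·23=138, M7→Alpha 5·9=45. Service 898; fixed 315; total 1213.
{Charlie}: M1→Charlie 14·17=238, M2→Charlie 11·22=242, M3→Charlie 8·4=32, M4→Charlie 8·19=152, M5→Charlie 3·18=54, M6→Charlie 3·23=69, M7→Charlie 5·9=45. Service 832; fixed 388; total 1220.
{Alpha, Charlie}: M1→Alpha 6·17=102, M2→Alpha 10·22=220, M3→Alpha 7·4=28, M4→Alpha 5·19=95, M5→Charlie 3·18=54, M6→Charlie 3·23=69, M7→Alpha 5·9=45. Service 613; fixed 703; total 1316.
{Alpha, Bravo, Charlie, Delta}: M1→Alpha 6·17=102, M2→Delta 5·22=110, M3→Delta 3·4=12, M4→Alpha 5·19=95, M5→Charlie 3·18=54, M6→Charlie 3·23=69, M7→Bravo 3·9=27. Service 469; fixed 1941; total 2410.
(All 15 nonempty subsets were checked; Alpha only is lowest.)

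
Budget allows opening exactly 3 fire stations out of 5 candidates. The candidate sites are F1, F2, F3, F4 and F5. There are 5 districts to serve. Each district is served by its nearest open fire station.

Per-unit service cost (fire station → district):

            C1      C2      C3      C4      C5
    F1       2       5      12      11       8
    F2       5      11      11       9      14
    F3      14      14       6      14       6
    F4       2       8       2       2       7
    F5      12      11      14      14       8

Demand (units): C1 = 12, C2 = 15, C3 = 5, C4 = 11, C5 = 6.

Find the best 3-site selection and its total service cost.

Choose F1, F3 and F4; total service cost 167.

With exactly 3 open, each district uses its cheapest among the chosen.
{F1, F3, F4}: C1→F1 2·12=24, C2→F1 5·15=75, C3→F4 2·5=10, C4→F4 2·11=22, C5→F3 6·6=36. Service cost 167.
{F1, F2, F4}: service cost 173
{F1, F4, F5}: service cost 173
Among all 10 size-3 choices, {F1, F3, F4} is lowest.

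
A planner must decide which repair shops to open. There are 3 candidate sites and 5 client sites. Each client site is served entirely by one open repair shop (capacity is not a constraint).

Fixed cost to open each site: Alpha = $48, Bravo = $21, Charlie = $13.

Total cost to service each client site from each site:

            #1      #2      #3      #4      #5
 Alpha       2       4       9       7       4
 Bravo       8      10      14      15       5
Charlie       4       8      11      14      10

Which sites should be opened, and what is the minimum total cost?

For any fixed open set, each client site goes to its cheapest open site; total = fixed + service.
{Charlie}: #1→Charlie 4, #2→Charlie 8, #3→Charlie 11, #4→Charlie 14, #5→Charlie 10. Service 47; fixed 13; total 60.
{Bravo}: #1→Bravo 8, #2→Bravo 10, #3→Bravo 14, #4→Bravo 15, #5→Bravo 5. Service 52; fixed 21; total 73.
{Alpha}: service 26 + fixed 48 = 74
{Alpha, Bravo, Charlie}: #1→Alpha 2, #2→Alpha 4, #3→Alpha 9, #4→Alpha 7, #5→Alpha 4. Service 26; fixed 82; total 108.
No other subset beats 60.

Open Charlie only; minimum total cost 60.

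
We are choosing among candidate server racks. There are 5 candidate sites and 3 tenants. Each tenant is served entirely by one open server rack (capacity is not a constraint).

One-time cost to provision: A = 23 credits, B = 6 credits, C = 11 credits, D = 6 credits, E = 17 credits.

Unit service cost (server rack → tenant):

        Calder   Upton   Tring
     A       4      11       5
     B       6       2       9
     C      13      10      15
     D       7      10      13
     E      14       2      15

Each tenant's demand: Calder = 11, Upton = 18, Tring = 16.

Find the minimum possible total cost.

Minimum total cost: 189

For any fixed open set, each tenant goes to its cheapest open site; total = fixed + service.
{A, B}: Calder→A 4·11=44, Upton→B 2·18=36, Tring→A 5·16=80. Service 160; fixed 29; total 189.
{A, B, D}: service 160 + fixed 35 = 195
{A, B, C}: service 160 + fixed 40 = 200
{A, B, C, D, E}: service 160 + fixed 63 = 223
No other subset beats 189.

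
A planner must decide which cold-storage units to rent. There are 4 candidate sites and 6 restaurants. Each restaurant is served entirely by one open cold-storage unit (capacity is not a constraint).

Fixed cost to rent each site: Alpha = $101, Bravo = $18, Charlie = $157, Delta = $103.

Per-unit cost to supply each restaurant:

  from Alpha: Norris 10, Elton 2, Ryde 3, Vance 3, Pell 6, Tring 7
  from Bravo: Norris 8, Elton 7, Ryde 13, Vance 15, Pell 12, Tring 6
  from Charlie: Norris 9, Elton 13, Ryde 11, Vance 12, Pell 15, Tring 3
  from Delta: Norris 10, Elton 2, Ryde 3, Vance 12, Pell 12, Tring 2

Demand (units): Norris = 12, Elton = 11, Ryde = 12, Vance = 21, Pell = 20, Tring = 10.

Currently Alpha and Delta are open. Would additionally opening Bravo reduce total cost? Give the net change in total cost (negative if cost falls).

Current service cost with {Alpha, Delta}: 381.
Adding Bravo: each restaurant re-picks its cheapest; new service cost 357, saving 24.
Extra fixed cost: 18. Net change = 18 − 24 = -6.
(Totals: 585 → 579.)

Yes — net change −6 (cost falls by 6).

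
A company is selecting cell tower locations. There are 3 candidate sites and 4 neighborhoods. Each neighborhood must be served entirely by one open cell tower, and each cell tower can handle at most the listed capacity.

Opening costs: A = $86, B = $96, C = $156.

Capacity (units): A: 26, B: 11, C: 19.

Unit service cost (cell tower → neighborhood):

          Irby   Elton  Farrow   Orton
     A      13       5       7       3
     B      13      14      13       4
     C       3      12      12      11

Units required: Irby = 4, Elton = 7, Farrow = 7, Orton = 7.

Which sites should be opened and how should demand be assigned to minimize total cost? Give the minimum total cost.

Minimum total cost: 243

Open {A}: Irby→A 13·4=52, Elton→A 5·7=35, Farrow→A 7·7=49, Orton→A 3·7=21.
Loads: A carries 25/26. Service 157; fixed 86; total 243.
Next best feasible plan costs 339.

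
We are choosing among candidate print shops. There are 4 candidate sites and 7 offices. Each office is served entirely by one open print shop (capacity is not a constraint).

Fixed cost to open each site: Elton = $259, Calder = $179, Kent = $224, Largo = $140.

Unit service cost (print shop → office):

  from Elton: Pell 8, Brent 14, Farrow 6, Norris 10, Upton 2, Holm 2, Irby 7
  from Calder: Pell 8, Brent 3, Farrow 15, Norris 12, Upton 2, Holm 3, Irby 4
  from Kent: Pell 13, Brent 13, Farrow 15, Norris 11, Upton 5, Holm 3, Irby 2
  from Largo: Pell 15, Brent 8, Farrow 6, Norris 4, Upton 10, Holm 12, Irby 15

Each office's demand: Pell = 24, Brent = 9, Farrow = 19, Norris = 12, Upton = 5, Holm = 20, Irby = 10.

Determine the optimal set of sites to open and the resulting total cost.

For any fixed open set, each office goes to its cheapest open site; total = fixed + service.
{Calder, Largo}: Pell→Calder 8·24=192, Brent→Calder 3·9=27, Farrow→Largo 6·19=114, Norris→Largo 4·12=48, Upton→Calder 2·5=10, Holm→Calder 3·20=60, Irby→Calder 4·10=40. Service 491; fixed 319; total 810.
{Elton}: service 672 + fixed 259 = 931
{Calder}: service 758 + fixed 179 = 937
{Elton, Calder, Kent, Largo}: Pell→Elton 8·24=192, Brent→Calder 3·9=27, Farrow→Elton 6·19=114, Norris→Largo 4·12=48, Upton→Elton 2·5=10, Holm→Elton 2·20=40, Irby→Kent 2·10=20. Service 451; fixed 802; total 1253.
No other subset beats 810.

Open Calder and Largo; minimum total cost 810.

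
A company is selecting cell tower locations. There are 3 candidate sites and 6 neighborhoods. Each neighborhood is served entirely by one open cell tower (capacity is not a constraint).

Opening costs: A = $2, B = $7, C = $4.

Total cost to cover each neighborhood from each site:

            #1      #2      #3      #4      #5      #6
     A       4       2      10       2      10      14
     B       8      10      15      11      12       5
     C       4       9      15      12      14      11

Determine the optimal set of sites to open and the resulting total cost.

Open A and B; minimum total cost 42.

For any fixed open set, each neighborhood goes to its cheapest open site; total = fixed + service.
{A, B}: #1→A 4, #2→A 2, #3→A 10, #4→A 2, #5→A 10, #6→B 5. Service 33; fixed 9; total 42.
{A}: #1→A 4, #2→A 2, #3→A 10, #4→A 2, #5→A 10, #6→A 14. Service 42; fixed 2; total 44.
{A, C}: service 39 + fixed 6 = 45
{A, B, C}: service 33 + fixed 13 = 46
No other subset beats 42.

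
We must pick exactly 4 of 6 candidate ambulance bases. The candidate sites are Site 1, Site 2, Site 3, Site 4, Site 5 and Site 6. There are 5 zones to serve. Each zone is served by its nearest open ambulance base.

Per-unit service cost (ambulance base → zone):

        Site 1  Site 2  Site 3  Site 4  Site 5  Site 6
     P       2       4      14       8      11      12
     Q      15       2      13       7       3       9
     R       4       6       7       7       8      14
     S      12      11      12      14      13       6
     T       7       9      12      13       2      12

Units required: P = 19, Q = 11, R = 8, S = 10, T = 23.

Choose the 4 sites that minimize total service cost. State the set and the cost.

With exactly 4 open, each zone uses its cheapest among the chosen.
{Site 1, Site 2, Site 5, Site 6}: P→Site 1 2·19=38, Q→Site 2 2·11=22, R→Site 1 4·8=32, S→Site 6 6·10=60, T→Site 5 2·23=46. Service cost 198.
{Site 1, Site 3, Site 5, Site 6}: service cost 209
{Site 1, Site 4, Site 5, Site 6}: service cost 209
Among all 15 size-4 choices, {Site 1, Site 2, Site 5, Site 6} is lowest.

Choose Site 1, Site 2, Site 5 and Site 6; total service cost 198.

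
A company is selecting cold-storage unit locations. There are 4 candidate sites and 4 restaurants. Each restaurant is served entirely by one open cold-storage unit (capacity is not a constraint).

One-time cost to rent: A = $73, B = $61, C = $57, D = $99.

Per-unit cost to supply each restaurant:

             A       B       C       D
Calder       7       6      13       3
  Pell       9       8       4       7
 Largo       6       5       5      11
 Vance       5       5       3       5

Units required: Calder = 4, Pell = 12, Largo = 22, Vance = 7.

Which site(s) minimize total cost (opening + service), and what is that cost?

For any fixed open set, each restaurant goes to its cheapest open site; total = fixed + service.
{C}: Calder→C 13·4=52, Pell→C 4·12=48, Largo→C 5·22=110, Vance→C 3·7=21. Service 231; fixed 57; total 288.
{B, C}: service 203 + fixed 118 = 321
{B}: Calder→B 6·4=24, Pell→B 8·12=96, Largo→B 5·22=110, Vance→B 5·7=35. Service 265; fixed 61; total 326.
{A, B, C, D}: Calder→D 3·4=12, Pell→C 4·12=48, Largo→B 5·22=110, Vance→C 3·7=21. Service 191; fixed 290; total 481.
No other subset beats 288.

Open C only; minimum total cost 288.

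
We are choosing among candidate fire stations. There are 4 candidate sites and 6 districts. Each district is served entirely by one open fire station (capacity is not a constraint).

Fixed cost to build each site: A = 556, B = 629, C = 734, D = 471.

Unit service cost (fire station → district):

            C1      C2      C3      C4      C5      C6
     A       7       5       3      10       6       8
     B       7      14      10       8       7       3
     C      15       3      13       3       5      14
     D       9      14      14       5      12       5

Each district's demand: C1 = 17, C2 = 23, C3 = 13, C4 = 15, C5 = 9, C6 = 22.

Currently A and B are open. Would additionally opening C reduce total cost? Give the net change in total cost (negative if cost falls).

No — net change +604 (cost rises by 604).

Current service cost with {A, B}: 513.
Adding C: each district re-picks its cheapest; new service cost 383, saving 130.
Extra fixed cost: 734. Net change = 734 − 130 = 604.
(Totals: 1698 → 2302.)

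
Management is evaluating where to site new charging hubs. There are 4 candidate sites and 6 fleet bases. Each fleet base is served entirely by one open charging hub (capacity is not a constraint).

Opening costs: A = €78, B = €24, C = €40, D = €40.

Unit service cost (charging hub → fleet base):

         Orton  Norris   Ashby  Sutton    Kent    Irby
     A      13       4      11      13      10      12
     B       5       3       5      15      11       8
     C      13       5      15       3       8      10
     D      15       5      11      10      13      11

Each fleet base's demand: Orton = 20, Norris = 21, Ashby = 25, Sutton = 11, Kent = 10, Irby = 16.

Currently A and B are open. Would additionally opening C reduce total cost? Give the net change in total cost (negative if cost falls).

Yes — net change −90 (cost falls by 90).

Current service cost with {A, B}: 659.
Adding C: each fleet base re-picks its cheapest; new service cost 529, saving 130.
Extra fixed cost: 40. Net change = 40 − 130 = -90.
(Totals: 761 → 671.)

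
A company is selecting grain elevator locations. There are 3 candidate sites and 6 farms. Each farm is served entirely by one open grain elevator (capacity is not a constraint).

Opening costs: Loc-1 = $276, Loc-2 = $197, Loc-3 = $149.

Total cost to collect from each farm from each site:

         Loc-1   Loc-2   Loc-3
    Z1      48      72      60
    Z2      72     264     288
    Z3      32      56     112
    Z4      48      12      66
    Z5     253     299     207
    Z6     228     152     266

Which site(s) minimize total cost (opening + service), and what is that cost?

Open Loc-1 only; minimum total cost 957.

For any fixed open set, each farm goes to its cheapest open site; total = fixed + service.
{Loc-1}: Z1→Loc-1 48, Z2→Loc-1 72, Z3→Loc-1 32, Z4→Loc-1 48, Z5→Loc-1 253, Z6→Loc-1 228. Service 681; fixed 276; total 957.
{Loc-1, Loc-2}: service 569 + fixed 473 = 1042
{Loc-2}: Z1→Loc-2 72, Z2→Loc-2 264, Z3→Loc-2 56, Z4→Loc-2 12, Z5→Loc-2 299, Z6→Loc-2 152. Service 855; fixed 197; total 1052.
{Loc-1, Loc-2, Loc-3}: service 523 + fixed 622 = 1145
No other subset beats 957.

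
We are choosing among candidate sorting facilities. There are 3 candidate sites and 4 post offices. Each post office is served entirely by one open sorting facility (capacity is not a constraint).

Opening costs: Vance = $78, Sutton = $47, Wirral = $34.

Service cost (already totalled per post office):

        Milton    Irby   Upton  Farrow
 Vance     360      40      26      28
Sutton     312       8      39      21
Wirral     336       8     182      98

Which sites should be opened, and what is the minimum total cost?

For any fixed open set, each post office goes to its cheapest open site; total = fixed + service.
{Sutton}: Milton→Sutton 312, Irby→Sutton 8, Upton→Sutton 39, Farrow→Sutton 21. Service 380; fixed 47; total 427.
{Sutton, Wirral}: Milton→Sutton 312, Irby→Sutton 8, Upton→Sutton 39, Farrow→Sutton 21. Service 380; fixed 81; total 461.
{Vance, Sutton}: service 367 + fixed 125 = 492
{Vance, Sutton, Wirral}: Milton→Sutton 312, Irby→Sutton 8, Upton→Vance 26, Farrow→Sutton 21. Service 367; fixed 159; total 526.
No other subset beats 427.

Open Sutton only; minimum total cost 427.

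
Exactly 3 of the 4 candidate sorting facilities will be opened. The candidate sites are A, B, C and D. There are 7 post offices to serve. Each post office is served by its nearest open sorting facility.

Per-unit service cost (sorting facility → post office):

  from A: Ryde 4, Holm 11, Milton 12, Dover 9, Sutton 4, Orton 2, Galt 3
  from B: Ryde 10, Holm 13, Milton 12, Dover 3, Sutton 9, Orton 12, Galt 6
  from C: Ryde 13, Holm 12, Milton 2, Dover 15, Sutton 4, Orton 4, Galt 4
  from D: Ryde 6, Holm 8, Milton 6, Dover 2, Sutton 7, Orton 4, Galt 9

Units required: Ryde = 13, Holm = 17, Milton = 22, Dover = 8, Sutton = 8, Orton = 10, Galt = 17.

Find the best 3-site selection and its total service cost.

Choose A, C and D; total service cost 351.

With exactly 3 open, each post office uses its cheapest among the chosen.
{A, C, D}: Ryde→A 4·13=52, Holm→D 8·17=136, Milton→C 2·22=44, Dover→D 2·8=16, Sutton→A 4·8=32, Orton→A 2·10=20, Galt→A 3·17=51. Service cost 351.
{A, B, C}: service cost 410
{B, C, D}: service cost 414
Among all 4 size-3 choices, {A, C, D} is lowest.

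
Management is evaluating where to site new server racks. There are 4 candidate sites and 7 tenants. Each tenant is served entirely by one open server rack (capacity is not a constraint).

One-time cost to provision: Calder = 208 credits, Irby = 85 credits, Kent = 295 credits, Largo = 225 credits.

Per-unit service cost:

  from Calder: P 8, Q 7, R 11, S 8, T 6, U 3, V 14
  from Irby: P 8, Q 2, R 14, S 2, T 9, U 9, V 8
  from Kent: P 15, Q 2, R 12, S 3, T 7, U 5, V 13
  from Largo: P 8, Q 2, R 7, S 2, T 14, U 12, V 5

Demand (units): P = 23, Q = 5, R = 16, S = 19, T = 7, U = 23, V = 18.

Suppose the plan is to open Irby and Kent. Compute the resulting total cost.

Each tenant is assigned to its cheapest site among the open ones.
{Irby, Kent}: P→Irby 8·23=184, Q→Irby 2·5=10, R→Kent 12·16=192, S→Irby 2·19=38, T→Kent 7·7=49, U→Kent 5·23=115, V→Irby 8·18=144. Service 732; fixed 380; total 1112.

Total cost: 1112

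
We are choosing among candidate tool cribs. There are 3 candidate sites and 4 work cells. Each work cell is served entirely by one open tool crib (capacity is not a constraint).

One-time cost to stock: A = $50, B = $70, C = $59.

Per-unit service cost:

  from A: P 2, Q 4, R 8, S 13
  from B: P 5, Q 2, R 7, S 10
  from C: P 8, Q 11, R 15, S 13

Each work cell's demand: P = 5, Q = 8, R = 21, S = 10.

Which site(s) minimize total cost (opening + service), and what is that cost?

For any fixed open set, each work cell goes to its cheapest open site; total = fixed + service.
{B}: P→B 5·5=25, Q→B 2·8=16, R→B 7·21=147, S→B 10·10=100. Service 288; fixed 70; total 358.
{A}: service 340 + fixed 50 = 390
{A, B}: service 273 + fixed 120 = 393
{A, B, C}: service 273 + fixed 179 = 452
No other subset beats 358.

Open B only; minimum total cost 358.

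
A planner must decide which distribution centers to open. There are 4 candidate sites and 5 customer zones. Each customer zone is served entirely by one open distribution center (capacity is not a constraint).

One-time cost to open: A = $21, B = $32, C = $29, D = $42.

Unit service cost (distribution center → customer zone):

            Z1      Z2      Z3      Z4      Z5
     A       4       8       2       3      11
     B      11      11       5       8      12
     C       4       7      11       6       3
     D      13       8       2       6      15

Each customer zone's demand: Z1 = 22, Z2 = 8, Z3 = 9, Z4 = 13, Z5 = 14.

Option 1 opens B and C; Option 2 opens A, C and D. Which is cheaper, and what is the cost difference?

Option 2 is cheaper by 35.

Option 1: {B, C}: Z1→C 4·22=88, Z2→C 7·8=56, Z3→B 5·9=45, Z4→C 6·13=78, Z5→C 3·14=42. Service 309; fixed 61; total 370.
Option 2: {A, C, D}: Z1→A 4·22=88, Z2→C 7·8=56, Z3→A 2·9=18, Z4→A 3·13=39, Z5→C 3·14=42. Service 243; fixed 92; total 335.
Difference: |370 − 335| = 35.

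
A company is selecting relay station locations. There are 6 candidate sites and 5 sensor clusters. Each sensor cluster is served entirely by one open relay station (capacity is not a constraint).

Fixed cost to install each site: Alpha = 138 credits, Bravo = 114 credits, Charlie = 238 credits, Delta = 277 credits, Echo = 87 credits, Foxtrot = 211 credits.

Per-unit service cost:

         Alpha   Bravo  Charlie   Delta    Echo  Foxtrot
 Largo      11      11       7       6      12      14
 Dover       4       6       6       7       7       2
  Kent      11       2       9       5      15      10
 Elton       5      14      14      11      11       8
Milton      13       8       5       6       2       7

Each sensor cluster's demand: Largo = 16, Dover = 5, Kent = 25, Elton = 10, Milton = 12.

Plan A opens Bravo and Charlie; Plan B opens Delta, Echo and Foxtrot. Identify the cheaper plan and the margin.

Plan A is cheaper by 166.

Plan A: {Bravo, Charlie}: Largo→Charlie 7·16=112, Dover→Bravo 6·5=30, Kent→Bravo 2·25=50, Elton→Bravo 14·10=140, Milton→Charlie 5·12=60. Service 392; fixed 352; total 744.
Plan B: {Delta, Echo, Foxtrot}: Largo→Delta 6·16=96, Dover→Foxtrot 2·5=10, Kent→Delta 5·25=125, Elton→Foxtrot 8·10=80, Milton→Echo 2·12=24. Service 335; fixed 575; total 910.
Difference: |744 − 910| = 166.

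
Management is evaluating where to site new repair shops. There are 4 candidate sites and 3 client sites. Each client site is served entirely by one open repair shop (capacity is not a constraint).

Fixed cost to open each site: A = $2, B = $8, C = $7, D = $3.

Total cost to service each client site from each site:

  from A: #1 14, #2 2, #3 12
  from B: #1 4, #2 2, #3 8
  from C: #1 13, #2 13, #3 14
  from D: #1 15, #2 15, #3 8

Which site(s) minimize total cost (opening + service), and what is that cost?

For any fixed open set, each client site goes to its cheapest open site; total = fixed + service.
{B}: #1→B 4, #2→B 2, #3→B 8. Service 14; fixed 8; total 22.
{A, B}: #1→B 4, #2→A 2, #3→B 8. Service 14; fixed 10; total 24.
{B, D}: #1→B 4, #2→B 2, #3→B 8. Service 14; fixed 11; total 25.
{A, B, C, D}: #1→B 4, #2→A 2, #3→B 8. Service 14; fixed 20; total 34.
No other subset beats 22.

Open B only; minimum total cost 22.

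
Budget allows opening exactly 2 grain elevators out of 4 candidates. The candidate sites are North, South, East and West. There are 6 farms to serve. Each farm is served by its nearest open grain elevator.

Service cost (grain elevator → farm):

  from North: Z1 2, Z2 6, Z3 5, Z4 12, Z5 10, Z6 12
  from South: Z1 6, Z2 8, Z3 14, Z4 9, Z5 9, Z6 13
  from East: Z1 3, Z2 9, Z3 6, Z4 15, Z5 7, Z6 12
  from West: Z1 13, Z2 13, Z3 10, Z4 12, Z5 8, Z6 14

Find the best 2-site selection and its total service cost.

With exactly 2 open, each farm uses its cheapest among the chosen.
{North, South}: Z1→North 2, Z2→North 6, Z3→North 5, Z4→South 9, Z5→South 9, Z6→North 12. Service cost 43.
{North, East}: service cost 44
{North, West}: service cost 45
Among all 6 size-2 choices, {North, South} is lowest.

Choose North and South; total service cost 43.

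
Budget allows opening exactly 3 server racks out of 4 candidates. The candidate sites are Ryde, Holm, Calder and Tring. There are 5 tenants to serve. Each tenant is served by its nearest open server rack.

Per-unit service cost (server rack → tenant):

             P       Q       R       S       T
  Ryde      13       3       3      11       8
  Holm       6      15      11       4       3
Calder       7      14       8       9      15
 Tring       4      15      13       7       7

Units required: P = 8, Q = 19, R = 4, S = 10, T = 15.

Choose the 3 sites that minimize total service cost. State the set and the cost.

With exactly 3 open, each tenant uses its cheapest among the chosen.
{Ryde, Holm, Tring}: P→Tring 4·8=32, Q→Ryde 3·19=57, R→Ryde 3·4=12, S→Holm 4·10=40, T→Holm 3·15=45. Service cost 186.
{Ryde, Holm, Calder}: service cost 202
{Ryde, Calder, Tring}: service cost 276
Among all 4 size-3 choices, {Ryde, Holm, Tring} is lowest.

Choose Ryde, Holm and Tring; total service cost 186.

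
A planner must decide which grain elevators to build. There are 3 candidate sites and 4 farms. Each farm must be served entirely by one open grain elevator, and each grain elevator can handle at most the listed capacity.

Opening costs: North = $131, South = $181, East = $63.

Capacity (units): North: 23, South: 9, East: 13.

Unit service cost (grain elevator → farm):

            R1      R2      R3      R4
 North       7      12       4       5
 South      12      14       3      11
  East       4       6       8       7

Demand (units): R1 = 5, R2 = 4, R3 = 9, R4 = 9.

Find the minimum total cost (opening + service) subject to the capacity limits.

Minimum total cost: 319

Open {North, East}: R1→East 4·5=20, R2→East 6·4=24, R3→North 4·9=36, R4→North 5·9=45.
Loads: North carries 18/23, East carries 9/13. Service 125; fixed 194; total 319.
Next best feasible plan costs 334.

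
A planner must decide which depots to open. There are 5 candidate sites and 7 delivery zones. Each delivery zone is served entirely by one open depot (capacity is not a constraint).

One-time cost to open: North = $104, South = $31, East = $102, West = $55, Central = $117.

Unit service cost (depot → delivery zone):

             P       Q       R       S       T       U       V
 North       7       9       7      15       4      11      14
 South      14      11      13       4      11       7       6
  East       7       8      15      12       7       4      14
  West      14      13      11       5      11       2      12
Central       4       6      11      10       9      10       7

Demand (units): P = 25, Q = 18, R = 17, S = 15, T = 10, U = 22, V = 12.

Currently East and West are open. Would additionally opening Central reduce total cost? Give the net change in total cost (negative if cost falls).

Yes — net change −54 (cost falls by 54).

Current service cost with {East, West}: 839.
Adding Central: each delivery zone re-picks its cheapest; new service cost 668, saving 171.
Extra fixed cost: 117. Net change = 117 − 171 = -54.
(Totals: 996 → 942.)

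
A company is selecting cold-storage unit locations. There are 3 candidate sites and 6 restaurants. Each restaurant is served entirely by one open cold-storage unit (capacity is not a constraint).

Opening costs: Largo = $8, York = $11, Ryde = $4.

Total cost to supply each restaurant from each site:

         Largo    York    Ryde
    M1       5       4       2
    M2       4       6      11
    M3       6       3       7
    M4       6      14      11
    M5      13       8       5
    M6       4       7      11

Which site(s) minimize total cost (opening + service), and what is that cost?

Open Largo and Ryde; minimum total cost 39.

For any fixed open set, each restaurant goes to its cheapest open site; total = fixed + service.
{Largo, Ryde}: M1→Ryde 2, M2→Largo 4, M3→Largo 6, M4→Largo 6, M5→Ryde 5, M6→Largo 4. Service 27; fixed 12; total 39.
{Largo}: service 38 + fixed 8 = 46
{Largo, York, Ryde}: service 24 + fixed 23 = 47
{Ryde}: M1→Ryde 2, M2→Ryde 11, M3→Ryde 7, M4→Ryde 11, M5→Ryde 5, M6→Ryde 11. Service 47; fixed 4; total 51.
(All 7 nonempty subsets were checked; Largo and Ryde is lowest.)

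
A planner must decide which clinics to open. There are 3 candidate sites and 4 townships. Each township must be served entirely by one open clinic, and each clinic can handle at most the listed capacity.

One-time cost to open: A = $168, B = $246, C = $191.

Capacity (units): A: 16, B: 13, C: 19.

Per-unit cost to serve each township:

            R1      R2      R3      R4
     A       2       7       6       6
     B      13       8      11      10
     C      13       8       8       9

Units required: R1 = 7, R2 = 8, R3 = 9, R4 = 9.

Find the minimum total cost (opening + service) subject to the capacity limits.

Minimum total cost: 563

Open {A, C}: R1→A 2·7=14, R2→C 8·8=64, R3→C 8·9=72, R4→A 6·9=54.
Loads: A carries 16/16, C carries 17/19. Service 204; fixed 359; total 563.
Next best feasible plan costs 572.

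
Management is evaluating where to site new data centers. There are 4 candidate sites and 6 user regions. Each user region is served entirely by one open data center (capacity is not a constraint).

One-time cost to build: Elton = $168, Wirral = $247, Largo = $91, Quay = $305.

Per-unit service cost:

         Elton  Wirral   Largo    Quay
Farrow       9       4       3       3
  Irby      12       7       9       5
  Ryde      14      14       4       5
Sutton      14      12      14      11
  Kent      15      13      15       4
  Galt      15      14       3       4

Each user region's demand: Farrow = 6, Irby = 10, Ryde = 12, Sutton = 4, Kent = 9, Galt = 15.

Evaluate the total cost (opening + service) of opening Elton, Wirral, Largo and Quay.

Each user region is assigned to its cheapest site among the open ones.
{Elton, Wirral, Largo, Quay}: Farrow→Largo 3·6=18, Irby→Quay 5·10=50, Ryde→Largo 4·12=48, Sutton→Quay 11·4=44, Kent→Quay 4·9=36, Galt→Largo 3·15=45. Service 241; fixed 811; total 1052.

Total cost: 1052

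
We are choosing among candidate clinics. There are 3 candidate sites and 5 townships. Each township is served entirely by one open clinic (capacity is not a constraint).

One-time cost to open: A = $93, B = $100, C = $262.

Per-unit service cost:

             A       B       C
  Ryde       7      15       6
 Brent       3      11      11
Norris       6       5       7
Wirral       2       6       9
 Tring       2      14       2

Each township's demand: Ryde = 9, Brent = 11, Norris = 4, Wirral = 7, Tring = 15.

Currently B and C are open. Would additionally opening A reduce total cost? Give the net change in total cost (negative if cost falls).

Yes — net change −23 (cost falls by 23).

Current service cost with {B, C}: 267.
Adding A: each township re-picks its cheapest; new service cost 151, saving 116.
Extra fixed cost: 93. Net change = 93 − 116 = -23.
(Totals: 629 → 606.)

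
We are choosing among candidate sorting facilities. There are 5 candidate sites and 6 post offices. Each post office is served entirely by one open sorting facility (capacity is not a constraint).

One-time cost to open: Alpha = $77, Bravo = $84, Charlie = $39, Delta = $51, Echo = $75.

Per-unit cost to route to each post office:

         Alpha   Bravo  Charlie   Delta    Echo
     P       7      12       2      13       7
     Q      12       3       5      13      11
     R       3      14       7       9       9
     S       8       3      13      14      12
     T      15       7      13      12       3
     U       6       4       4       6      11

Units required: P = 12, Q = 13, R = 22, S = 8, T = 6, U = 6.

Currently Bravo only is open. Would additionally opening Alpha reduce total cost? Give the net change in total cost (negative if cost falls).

Current service cost with {Bravo}: 581.
Adding Alpha: each post office re-picks its cheapest; new service cost 279, saving 302.
Extra fixed cost: 77. Net change = 77 − 302 = -225.
(Totals: 665 → 440.)

Yes — net change −225 (cost falls by 225).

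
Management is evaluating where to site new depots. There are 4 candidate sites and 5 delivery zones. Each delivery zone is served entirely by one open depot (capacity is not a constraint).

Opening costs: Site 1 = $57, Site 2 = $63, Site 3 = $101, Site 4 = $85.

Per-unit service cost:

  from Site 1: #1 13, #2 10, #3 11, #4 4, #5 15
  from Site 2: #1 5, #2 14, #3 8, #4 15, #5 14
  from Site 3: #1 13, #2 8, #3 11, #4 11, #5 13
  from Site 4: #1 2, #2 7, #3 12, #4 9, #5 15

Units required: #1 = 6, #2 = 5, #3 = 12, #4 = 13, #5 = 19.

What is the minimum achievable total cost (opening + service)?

For any fixed open set, each delivery zone goes to its cheapest open site; total = fixed + service.
{Site 1, Site 2}: #1→Site 2 5·6=30, #2→Site 1 10·5=50, #3→Site 2 8·12=96, #4→Site 1 4·13=52, #5→Site 2 14·19=266. Service 494; fixed 120; total 614.
{Site 1}: #1→Site 1 13·6=78, #2→Site 1 10·5=50, #3→Site 1 11·12=132, #4→Site 1 4·13=52, #5→Site 1 15·19=285. Service 597; fixed 57; total 654.
{Site 1, Site 4}: service 516 + fixed 142 = 658
{Site 1, Site 2, Site 3, Site 4}: service 442 + fixed 306 = 748
(All 15 nonempty subsets were checked; Site 1 and Site 2 is lowest.)

Minimum total cost: 614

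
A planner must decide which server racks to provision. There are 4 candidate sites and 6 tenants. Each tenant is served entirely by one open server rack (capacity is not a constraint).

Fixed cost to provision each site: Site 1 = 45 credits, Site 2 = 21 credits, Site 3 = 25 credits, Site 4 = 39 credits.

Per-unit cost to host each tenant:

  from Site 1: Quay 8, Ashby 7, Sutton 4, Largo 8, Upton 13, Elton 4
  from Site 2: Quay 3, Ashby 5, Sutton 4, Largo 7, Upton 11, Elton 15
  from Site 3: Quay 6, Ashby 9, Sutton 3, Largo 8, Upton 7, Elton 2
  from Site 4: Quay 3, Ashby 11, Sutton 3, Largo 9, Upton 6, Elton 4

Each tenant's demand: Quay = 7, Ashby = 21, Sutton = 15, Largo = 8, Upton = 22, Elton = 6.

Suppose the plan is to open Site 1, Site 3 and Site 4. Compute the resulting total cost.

Each tenant is assigned to its cheapest site among the open ones.
{Site 1, Site 3, Site 4}: Quay→Site 4 3·7=21, Ashby→Site 1 7·21=147, Sutton→Site 3 3·15=45, Largo→Site 1 8·8=64, Upton→Site 4 6·22=132, Elton→Site 3 2·6=12. Service 421; fixed 109; total 530.

Total cost: 530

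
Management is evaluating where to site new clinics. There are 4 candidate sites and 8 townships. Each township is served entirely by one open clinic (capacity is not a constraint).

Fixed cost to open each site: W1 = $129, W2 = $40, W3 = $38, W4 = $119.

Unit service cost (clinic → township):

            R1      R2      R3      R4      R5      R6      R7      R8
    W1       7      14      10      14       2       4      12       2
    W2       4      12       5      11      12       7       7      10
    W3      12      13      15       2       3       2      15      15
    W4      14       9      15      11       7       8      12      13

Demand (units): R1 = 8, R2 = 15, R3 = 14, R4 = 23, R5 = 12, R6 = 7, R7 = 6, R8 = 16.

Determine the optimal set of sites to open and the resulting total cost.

Open W1, W2 and W3; minimum total cost 647.

For any fixed open set, each township goes to its cheapest open site; total = fixed + service.
{W1, W2, W3}: R1→W2 4·8=32, R2→W2 12·15=180, R3→W2 5·14=70, R4→W3 2·23=46, R5→W1 2·12=24, R6→W3 2·7=14, R7→W2 7·6=42, R8→W1 2·16=32. Service 440; fixed 207; total 647.
{W2, W3}: service 580 + fixed 78 = 658
{W1, W2, W3, W4}: service 395 + fixed 326 = 721
{W3}: R1→W3 12·8=96, R2→W3 13·15=195, R3→W3 15·14=210, R4→W3 2·23=46, R5→W3 3·12=36, R6→W3 2·7=14, R7→W3 15·6=90, R8→W3 15·16=240. Service 927; fixed 38; total 965.
No other subset beats 647.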